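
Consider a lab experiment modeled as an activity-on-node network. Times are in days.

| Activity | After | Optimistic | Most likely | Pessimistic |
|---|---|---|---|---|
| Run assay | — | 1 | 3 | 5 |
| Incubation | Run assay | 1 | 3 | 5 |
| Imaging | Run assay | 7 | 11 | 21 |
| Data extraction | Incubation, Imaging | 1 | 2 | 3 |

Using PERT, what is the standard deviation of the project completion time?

te_Run assay = (1 + 4·3 + 5)/6 = 18/6 = 3; σ²_Run assay = ((5−1)/6)² = 0.444
te_Incubation = (1 + 4·3 + 5)/6 = 18/6 = 3; σ²_Incubation = ((5−1)/6)² = 0.444
te_Imaging = (7 + 4·11 + 21)/6 = 72/6 = 12; σ²_Imaging = ((21−7)/6)² = 5.444
te_Data extraction = (1 + 4·2 + 3)/6 = 12/6 = 2; σ²_Data extraction = ((3−1)/6)² = 0.111

Forward pass:
ES_Run assay = 0; EF_Run assay = 3
ES_Incubation = 3; EF_Incubation = 3+3 = 6
ES_Imaging = 3; EF_Imaging = 3+12 = 15
ES_Data extraction = max(EF_Incubation=6, EF_Imaging=15) = 15; EF_Data extraction = 15+2 = 17
Expected project duration μ = 17 days. Critical path: Run assay → Imaging → Data extraction.

Variance along critical path = 0.444 + 5.444 + 0.111 = 6.000
σ = √6.000 = 2.449 days

2.45 days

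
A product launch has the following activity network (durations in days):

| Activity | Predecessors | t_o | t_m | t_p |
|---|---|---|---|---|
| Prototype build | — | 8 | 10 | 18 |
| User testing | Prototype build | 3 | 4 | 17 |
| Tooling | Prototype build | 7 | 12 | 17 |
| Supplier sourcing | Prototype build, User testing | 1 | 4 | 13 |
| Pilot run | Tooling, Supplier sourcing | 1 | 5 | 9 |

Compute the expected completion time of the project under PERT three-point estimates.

28 days

te_Prototype build = (8 + 4·10 + 18)/6 = 66/6 = 11
te_User testing = (3 + 4·4 + 17)/6 = 36/6 = 6
te_Tooling = (7 + 4·12 + 17)/6 = 72/6 = 12
te_Supplier sourcing = (1 + 4·4 + 13)/6 = 30/6 = 5
te_Pilot run = (1 + 4·5 + 9)/6 = 30/6 = 5

Forward pass:
ES_Prototype build = 0; EF_Prototype build = 11
ES_User testing = 11; EF_User testing = 11+6 = 17
ES_Tooling = 11; EF_Tooling = 11+12 = 23
ES_Supplier sourcing = max(EF_Prototype build=11, EF_User testing=17) = 17; EF_Supplier sourcing = 17+5 = 22
ES_Pilot run = max(EF_Tooling=23, EF_Supplier sourcing=22) = 23; EF_Pilot run = 23+5 = 28
Expected project duration μ = 28 days. Critical path: Prototype build → Tooling → Pilot run.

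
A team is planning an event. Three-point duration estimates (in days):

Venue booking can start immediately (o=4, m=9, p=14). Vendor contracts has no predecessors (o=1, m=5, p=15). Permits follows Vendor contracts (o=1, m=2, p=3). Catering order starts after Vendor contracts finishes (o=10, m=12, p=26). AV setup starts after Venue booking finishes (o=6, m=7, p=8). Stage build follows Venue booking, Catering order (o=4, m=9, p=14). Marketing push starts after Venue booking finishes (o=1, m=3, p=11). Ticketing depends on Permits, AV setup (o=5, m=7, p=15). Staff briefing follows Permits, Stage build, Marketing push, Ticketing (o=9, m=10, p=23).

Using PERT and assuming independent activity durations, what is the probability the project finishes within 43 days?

0.670

te_Venue booking = (4 + 4·9 + 14)/6 = 54/6 = 9; σ²_Venue booking = ((14−4)/6)² = 2.778
te_Vendor contracts = (1 + 4·5 + 15)/6 = 36/6 = 6; σ²_Vendor contracts = ((15−1)/6)² = 5.444
te_Permits = (1 + 4·2 + 3)/6 = 12/6 = 2; σ²_Permits = ((3−1)/6)² = 0.111
te_Catering order = (10 + 4·12 + 26)/6 = 84/6 = 14; σ²_Catering order = ((26−10)/6)² = 7.111
te_AV setup = (6 + 4·7 + 8)/6 = 42/6 = 7; σ²_AV setup = ((8−6)/6)² = 0.111
te_Stage build = (4 + 4·9 + 14)/6 = 54/6 = 9; σ²_Stage build = ((14−4)/6)² = 2.778
te_Marketing push = (1 + 4·3 + 11)/6 = 24/6 = 4; σ²_Marketing push = ((11−1)/6)² = 2.778
te_Ticketing = (5 + 4·7 + 15)/6 = 48/6 = 8; σ²_Ticketing = ((15−5)/6)² = 2.778
te_Staff briefing = (9 + 4·10 + 23)/6 = 72/6 = 12; σ²_Staff briefing = ((23−9)/6)² = 5.444

Forward pass:
ES_Venue booking = 0; EF_Venue booking = 9
ES_Vendor contracts = 0; EF_Vendor contracts = 6
ES_Permits = 6; EF_Permits = 6+2 = 8
ES_Catering order = 6; EF_Catering order = 6+14 = 20
ES_AV setup = 9; EF_AV setup = 9+7 = 16
ES_Stage build = max(EF_Venue booking=9, EF_Catering order=20) = 20; EF_Stage build = 20+9 = 29
ES_Marketing push = 9; EF_Marketing push = 9+4 = 13
ES_Ticketing = max(EF_Permits=8, EF_AV setup=16) = 16; EF_Ticketing = 16+8 = 24
ES_Staff briefing = max(EF_Permits=8, EF_Stage build=29, EF_Marketing push=13, EF_Ticketing=24) = 29; EF_Staff briefing = 29+12 = 41
Expected project duration μ = 41 days. Critical path: Vendor contracts → Catering order → Stage build → Staff briefing.

Variance along critical path = 5.444 + 7.111 + 2.778 + 5.444 = 20.778; σ = √20.778 = 4.558 days.
Z = (43 − 41) / 4.558 = 0.439
P(T ≤ 43) = Φ(0.439) ≈ 0.670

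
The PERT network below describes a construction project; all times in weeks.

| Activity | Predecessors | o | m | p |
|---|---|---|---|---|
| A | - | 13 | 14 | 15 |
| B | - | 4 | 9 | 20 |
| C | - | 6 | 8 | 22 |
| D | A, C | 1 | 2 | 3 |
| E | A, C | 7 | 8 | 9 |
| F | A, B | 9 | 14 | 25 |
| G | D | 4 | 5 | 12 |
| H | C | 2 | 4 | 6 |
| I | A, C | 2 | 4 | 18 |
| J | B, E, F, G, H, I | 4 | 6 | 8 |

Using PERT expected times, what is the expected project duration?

35 weeks

te_A = (13 + 4·14 + 15)/6 = 84/6 = 14
te_B = (4 + 4·9 + 20)/6 = 60/6 = 10
te_C = (6 + 4·8 + 22)/6 = 60/6 = 10
te_D = (1 + 4·2 + 3)/6 = 12/6 = 2
te_E = (7 + 4·8 + 9)/6 = 48/6 = 8
te_F = (9 + 4·14 + 25)/6 = 90/6 = 15
te_G = (4 + 4·5 + 12)/6 = 36/6 = 6
te_H = (2 + 4·4 + 6)/6 = 24/6 = 4
te_I = (2 + 4·4 + 18)/6 = 36/6 = 6
te_J = (4 + 4·6 + 8)/6 = 36/6 = 6

Forward pass:
ES_A = 0; EF_A = 14
ES_B = 0; EF_B = 10
ES_C = 0; EF_C = 10
ES_D = max(EF_A=14, EF_C=10) = 14; EF_D = 14+2 = 16
ES_E = max(EF_A=14, EF_C=10) = 14; EF_E = 14+8 = 22
ES_F = max(EF_A=14, EF_B=10) = 14; EF_F = 14+15 = 29
ES_G = 16; EF_G = 16+6 = 22
ES_H = 10; EF_H = 10+4 = 14
ES_I = max(EF_A=14, EF_C=10) = 14; EF_I = 14+6 = 20
ES_J = max(EF_B=10, EF_E=22, EF_F=29, EF_G=22, EF_H=14, EF_I=20) = 29; EF_J = 29+6 = 35
Expected project duration μ = 35 weeks. Critical path: A → F → J.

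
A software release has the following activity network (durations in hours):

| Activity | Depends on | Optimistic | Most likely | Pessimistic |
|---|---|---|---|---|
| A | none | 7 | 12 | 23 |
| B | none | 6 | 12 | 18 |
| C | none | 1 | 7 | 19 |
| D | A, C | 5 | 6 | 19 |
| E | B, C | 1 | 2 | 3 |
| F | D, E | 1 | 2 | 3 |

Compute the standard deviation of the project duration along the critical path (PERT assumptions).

3.56 hours

te_A = (7 + 4·12 + 23)/6 = 78/6 = 13; σ²_A = ((23−7)/6)² = 7.111
te_B = (6 + 4·12 + 18)/6 = 72/6 = 12; σ²_B = ((18−6)/6)² = 4.000
te_C = (1 + 4·7 + 19)/6 = 48/6 = 8; σ²_C = ((19−1)/6)² = 9.000
te_D = (5 + 4·6 + 19)/6 = 48/6 = 8; σ²_D = ((19−5)/6)² = 5.444
te_E = (1 + 4·2 + 3)/6 = 12/6 = 2; σ²_E = ((3−1)/6)² = 0.111
te_F = (1 + 4·2 + 3)/6 = 12/6 = 2; σ²_F = ((3−1)/6)² = 0.111

Forward pass:
ES_A = 0; EF_A = 13
ES_B = 0; EF_B = 12
ES_C = 0; EF_C = 8
ES_D = max(EF_A=13, EF_C=8) = 13; EF_D = 13+8 = 21
ES_E = max(EF_B=12, EF_C=8) = 12; EF_E = 12+2 = 14
ES_F = max(EF_D=21, EF_E=14) = 21; EF_F = 21+2 = 23
Expected project duration μ = 23 hours. Critical path: A → D → F.

Variance along critical path = 7.111 + 5.444 + 0.111 = 12.667
σ = √12.667 = 3.559 hours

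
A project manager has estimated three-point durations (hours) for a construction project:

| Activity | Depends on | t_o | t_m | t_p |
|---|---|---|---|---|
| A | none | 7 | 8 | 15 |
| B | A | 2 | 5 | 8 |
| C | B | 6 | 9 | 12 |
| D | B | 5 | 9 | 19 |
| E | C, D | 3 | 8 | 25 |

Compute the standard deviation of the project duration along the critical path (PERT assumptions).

te_A = (7 + 4·8 + 15)/6 = 54/6 = 9; σ²_A = ((15−7)/6)² = 1.778
te_B = (2 + 4·5 + 8)/6 = 30/6 = 5; σ²_B = ((8−2)/6)² = 1.000
te_C = (6 + 4·9 + 12)/6 = 54/6 = 9; σ²_C = ((12−6)/6)² = 1.000
te_D = (5 + 4·9 + 19)/6 = 60/6 = 10; σ²_D = ((19−5)/6)² = 5.444
te_E = (3 + 4·8 + 25)/6 = 60/6 = 10; σ²_E = ((25−3)/6)² = 13.444

Forward pass:
ES_A = 0; EF_A = 9
ES_B = 9; EF_B = 9+5 = 14
ES_C = 14; EF_C = 14+9 = 23
ES_D = 14; EF_D = 14+10 = 24
ES_E = max(EF_C=23, EF_D=24) = 24; EF_E = 24+10 = 34
Expected project duration μ = 34 hours. Critical path: A → B → D → E.

Variance along critical path = 1.778 + 1.000 + 5.444 + 13.444 = 21.667
σ = √21.667 = 4.655 hours

4.65 hours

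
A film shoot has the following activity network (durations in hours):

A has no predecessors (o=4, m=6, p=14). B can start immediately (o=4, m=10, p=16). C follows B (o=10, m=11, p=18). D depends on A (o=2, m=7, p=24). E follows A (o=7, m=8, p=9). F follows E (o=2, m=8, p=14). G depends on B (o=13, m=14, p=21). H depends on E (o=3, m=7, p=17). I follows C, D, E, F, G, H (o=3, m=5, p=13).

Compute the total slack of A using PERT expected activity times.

2 hours

te_A = (4 + 4·6 + 14)/6 = 42/6 = 7
te_B = (4 + 4·10 + 16)/6 = 60/6 = 10
te_C = (10 + 4·11 + 18)/6 = 72/6 = 12
te_D = (2 + 4·7 + 24)/6 = 54/6 = 9
te_E = (7 + 4·8 + 9)/6 = 48/6 = 8
te_F = (2 + 4·8 + 14)/6 = 48/6 = 8
te_G = (13 + 4·14 + 21)/6 = 90/6 = 15
te_H = (3 + 4·7 + 17)/6 = 48/6 = 8
te_I = (3 + 4·5 + 13)/6 = 36/6 = 6

Forward pass:
ES_A = 0; EF_A = 7
ES_B = 0; EF_B = 10
ES_C = 10; EF_C = 10+12 = 22
ES_D = 7; EF_D = 7+9 = 16
ES_E = 7; EF_E = 7+8 = 15
ES_F = 15; EF_F = 15+8 = 23
ES_G = 10; EF_G = 10+15 = 25
ES_H = 15; EF_H = 15+8 = 23
ES_I = max(EF_C=22, EF_D=16, EF_E=15, EF_F=23, EF_G=25, EF_H=23) = 25; EF_I = 25+6 = 31
Expected project duration μ = 31 hours. Critical path: B → G → I.

Backward pass:
LF_I = 31; LS_I = 31−6 = 25
LF_H = LS_I = 25; LS_H = 25−8 = 17
LF_G = LS_I = 25; LS_G = 25−15 = 10
LF_F = LS_I = 25; LS_F = 25−8 = 17
LF_E = min(LS_F=17, LS_H=17, LS_I=25) = 17; LS_E = 17−8 = 9
LF_D = LS_I = 25; LS_D = 25−9 = 16
LF_C = LS_I = 25; LS_C = 25−12 = 13
LF_B = min(LS_C=13, LS_G=10) = 10; LS_B = 10−10 = 0
LF_A = min(LS_D=16, LS_E=9) = 9; LS_A = 9−7 = 2
Slack_A = LS_A − ES_A = 2 − 0 = 2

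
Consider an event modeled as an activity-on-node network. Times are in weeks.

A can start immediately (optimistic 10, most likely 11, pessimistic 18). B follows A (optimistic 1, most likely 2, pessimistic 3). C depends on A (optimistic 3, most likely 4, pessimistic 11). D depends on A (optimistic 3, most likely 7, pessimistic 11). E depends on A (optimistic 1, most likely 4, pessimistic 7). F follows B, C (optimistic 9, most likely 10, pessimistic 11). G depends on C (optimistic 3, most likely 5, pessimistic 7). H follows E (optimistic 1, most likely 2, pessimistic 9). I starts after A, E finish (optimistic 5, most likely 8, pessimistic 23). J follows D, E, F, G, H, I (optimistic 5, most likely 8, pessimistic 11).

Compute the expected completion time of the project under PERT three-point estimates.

te_A = (10 + 4·11 + 18)/6 = 72/6 = 12
te_B = (1 + 4·2 + 3)/6 = 12/6 = 2
te_C = (3 + 4·4 + 11)/6 = 30/6 = 5
te_D = (3 + 4·7 + 11)/6 = 42/6 = 7
te_E = (1 + 4·4 + 7)/6 = 24/6 = 4
te_F = (9 + 4·10 + 11)/6 = 60/6 = 10
te_G = (3 + 4·5 + 7)/6 = 30/6 = 5
te_H = (1 + 4·2 + 9)/6 = 18/6 = 3
te_I = (5 + 4·8 + 23)/6 = 60/6 = 10
te_J = (5 + 4·8 + 11)/6 = 48/6 = 8

Forward pass:
ES_A = 0; EF_A = 12
ES_B = 12; EF_B = 12+2 = 14
ES_C = 12; EF_C = 12+5 = 17
ES_D = 12; EF_D = 12+7 = 19
ES_E = 12; EF_E = 12+4 = 16
ES_F = max(EF_B=14, EF_C=17) = 17; EF_F = 17+10 = 27
ES_G = 17; EF_G = 17+5 = 22
ES_H = 16; EF_H = 16+3 = 19
ES_I = max(EF_A=12, EF_E=16) = 16; EF_I = 16+10 = 26
ES_J = max(EF_D=19, EF_E=16, EF_F=27, EF_G=22, EF_H=19, EF_I=26) = 27; EF_J = 27+8 = 35
Expected project duration μ = 35 weeks. Critical path: A → C → F → J.

35 weeks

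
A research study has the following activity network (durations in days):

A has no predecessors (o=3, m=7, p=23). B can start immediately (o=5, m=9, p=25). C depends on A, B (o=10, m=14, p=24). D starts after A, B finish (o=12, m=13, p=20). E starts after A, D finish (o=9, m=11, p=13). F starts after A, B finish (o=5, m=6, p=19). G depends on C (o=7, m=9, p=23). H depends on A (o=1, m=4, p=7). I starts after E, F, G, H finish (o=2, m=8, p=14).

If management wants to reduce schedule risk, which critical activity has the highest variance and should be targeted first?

B

te_A = (3 + 4·7 + 23)/6 = 54/6 = 9; σ²_A = ((23−3)/6)² = 11.111
te_B = (5 + 4·9 + 25)/6 = 66/6 = 11; σ²_B = ((25−5)/6)² = 11.111
te_C = (10 + 4·14 + 24)/6 = 90/6 = 15; σ²_C = ((24−10)/6)² = 5.444
te_D = (12 + 4·13 + 20)/6 = 84/6 = 14; σ²_D = ((20−12)/6)² = 1.778
te_E = (9 + 4·11 + 13)/6 = 66/6 = 11; σ²_E = ((13−9)/6)² = 0.444
te_F = (5 + 4·6 + 19)/6 = 48/6 = 8; σ²_F = ((19−5)/6)² = 5.444
te_G = (7 + 4·9 + 23)/6 = 66/6 = 11; σ²_G = ((23−7)/6)² = 7.111
te_H = (1 + 4·4 + 7)/6 = 24/6 = 4; σ²_H = ((7−1)/6)² = 1.000
te_I = (2 + 4·8 + 14)/6 = 48/6 = 8; σ²_I = ((14−2)/6)² = 4.000

Forward pass:
ES_A = 0; EF_A = 9
ES_B = 0; EF_B = 11
ES_C = max(EF_A=9, EF_B=11) = 11; EF_C = 11+15 = 26
ES_D = max(EF_A=9, EF_B=11) = 11; EF_D = 11+14 = 25
ES_E = max(EF_A=9, EF_D=25) = 25; EF_E = 25+11 = 36
ES_F = max(EF_A=9, EF_B=11) = 11; EF_F = 11+8 = 19
ES_G = 26; EF_G = 26+11 = 37
ES_H = 9; EF_H = 9+4 = 13
ES_I = max(EF_E=36, EF_F=19, EF_G=37, EF_H=13) = 37; EF_I = 37+8 = 45
Expected project duration μ = 45 days. Critical path: B → C → G → I.

Variances on critical path: σ²_B=11.111, σ²_C=5.444, σ²_G=7.111, σ²_I=4.000.
Largest is σ²_B = 11.111.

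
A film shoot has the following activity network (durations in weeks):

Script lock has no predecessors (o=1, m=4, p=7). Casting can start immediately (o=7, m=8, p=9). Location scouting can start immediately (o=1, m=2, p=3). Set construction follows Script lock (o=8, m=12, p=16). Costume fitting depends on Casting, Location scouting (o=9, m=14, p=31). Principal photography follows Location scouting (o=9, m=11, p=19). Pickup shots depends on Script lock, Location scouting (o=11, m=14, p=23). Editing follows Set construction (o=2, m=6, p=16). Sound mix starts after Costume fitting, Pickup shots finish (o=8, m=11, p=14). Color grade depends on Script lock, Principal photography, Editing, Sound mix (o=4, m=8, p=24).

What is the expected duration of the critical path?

te_Script lock = (1 + 4·4 + 7)/6 = 24/6 = 4
te_Casting = (7 + 4·8 + 9)/6 = 48/6 = 8
te_Location scouting = (1 + 4·2 + 3)/6 = 12/6 = 2
te_Set construction = (8 + 4·12 + 16)/6 = 72/6 = 12
te_Costume fitting = (9 + 4·14 + 31)/6 = 96/6 = 16
te_Principal photography = (9 + 4·11 + 19)/6 = 72/6 = 12
te_Pickup shots = (11 + 4·14 + 23)/6 = 90/6 = 15
te_Editing = (2 + 4·6 + 16)/6 = 42/6 = 7
te_Sound mix = (8 + 4·11 + 14)/6 = 66/6 = 11
te_Color grade = (4 + 4·8 + 24)/6 = 60/6 = 10

Forward pass:
ES_Script lock = 0; EF_Script lock = 4
ES_Casting = 0; EF_Casting = 8
ES_Location scouting = 0; EF_Location scouting = 2
ES_Set construction = 4; EF_Set construction = 4+12 = 16
ES_Costume fitting = max(EF_Casting=8, EF_Location scouting=2) = 8; EF_Costume fitting = 8+16 = 24
ES_Principal photography = 2; EF_Principal photography = 2+12 = 14
ES_Pickup shots = max(EF_Script lock=4, EF_Location scouting=2) = 4; EF_Pickup shots = 4+15 = 19
ES_Editing = 16; EF_Editing = 16+7 = 23
ES_Sound mix = max(EF_Costume fitting=24, EF_Pickup shots=19) = 24; EF_Sound mix = 24+11 = 35
ES_Color grade = max(EF_Script lock=4, EF_Principal photography=14, EF_Editing=23, EF_Sound mix=35) = 35; EF_Color grade = 35+10 = 45
Expected project duration μ = 45 weeks. Critical path: Casting → Costume fitting → Sound mix → Color grade.

45 weeks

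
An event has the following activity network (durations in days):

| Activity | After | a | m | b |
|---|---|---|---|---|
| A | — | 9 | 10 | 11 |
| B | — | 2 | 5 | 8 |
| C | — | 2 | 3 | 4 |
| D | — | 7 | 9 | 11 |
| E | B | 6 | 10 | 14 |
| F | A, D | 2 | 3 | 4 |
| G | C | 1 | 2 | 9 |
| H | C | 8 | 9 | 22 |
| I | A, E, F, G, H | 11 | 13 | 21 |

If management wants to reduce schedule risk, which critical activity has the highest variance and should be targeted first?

I

te_A = (9 + 4·10 + 11)/6 = 60/6 = 10; σ²_A = ((11−9)/6)² = 0.111
te_B = (2 + 4·5 + 8)/6 = 30/6 = 5; σ²_B = ((8−2)/6)² = 1.000
te_C = (2 + 4·3 + 4)/6 = 18/6 = 3; σ²_C = ((4−2)/6)² = 0.111
te_D = (7 + 4·9 + 11)/6 = 54/6 = 9; σ²_D = ((11−7)/6)² = 0.444
te_E = (6 + 4·10 + 14)/6 = 60/6 = 10; σ²_E = ((14−6)/6)² = 1.778
te_F = (2 + 4·3 + 4)/6 = 18/6 = 3; σ²_F = ((4−2)/6)² = 0.111
te_G = (1 + 4·2 + 9)/6 = 18/6 = 3; σ²_G = ((9−1)/6)² = 1.778
te_H = (8 + 4·9 + 22)/6 = 66/6 = 11; σ²_H = ((22−8)/6)² = 5.444
te_I = (11 + 4·13 + 21)/6 = 84/6 = 14; σ²_I = ((21−11)/6)² = 2.778

Forward pass:
ES_A = 0; EF_A = 10
ES_B = 0; EF_B = 5
ES_C = 0; EF_C = 3
ES_D = 0; EF_D = 9
ES_E = 5; EF_E = 5+10 = 15
ES_F = max(EF_A=10, EF_D=9) = 10; EF_F = 10+3 = 13
ES_G = 3; EF_G = 3+3 = 6
ES_H = 3; EF_H = 3+11 = 14
ES_I = max(EF_A=10, EF_E=15, EF_F=13, EF_G=6, EF_H=14) = 15; EF_I = 15+14 = 29
Expected project duration μ = 29 days. Critical path: B → E → I.

Variances on critical path: σ²_B=1.000, σ²_E=1.778, σ²_I=2.778.
Largest is σ²_I = 2.778.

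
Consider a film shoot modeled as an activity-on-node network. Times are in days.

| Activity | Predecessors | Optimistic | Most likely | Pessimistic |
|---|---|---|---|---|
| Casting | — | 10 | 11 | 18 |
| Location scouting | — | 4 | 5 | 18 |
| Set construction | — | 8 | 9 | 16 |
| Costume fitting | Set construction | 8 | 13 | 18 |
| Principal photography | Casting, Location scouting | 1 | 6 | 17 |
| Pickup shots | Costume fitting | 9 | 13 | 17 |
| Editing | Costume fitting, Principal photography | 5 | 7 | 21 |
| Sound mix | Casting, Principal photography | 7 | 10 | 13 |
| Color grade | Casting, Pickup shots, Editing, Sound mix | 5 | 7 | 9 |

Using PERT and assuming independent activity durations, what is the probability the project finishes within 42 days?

0.350

te_Casting = (10 + 4·11 + 18)/6 = 72/6 = 12; σ²_Casting = ((18−10)/6)² = 1.778
te_Location scouting = (4 + 4·5 + 18)/6 = 42/6 = 7; σ²_Location scouting = ((18−4)/6)² = 5.444
te_Set construction = (8 + 4·9 + 16)/6 = 60/6 = 10; σ²_Set construction = ((16−8)/6)² = 1.778
te_Costume fitting = (8 + 4·13 + 18)/6 = 78/6 = 13; σ²_Costume fitting = ((18−8)/6)² = 2.778
te_Principal photography = (1 + 4·6 + 17)/6 = 42/6 = 7; σ²_Principal photography = ((17−1)/6)² = 7.111
te_Pickup shots = (9 + 4·13 + 17)/6 = 78/6 = 13; σ²_Pickup shots = ((17−9)/6)² = 1.778
te_Editing = (5 + 4·7 + 21)/6 = 54/6 = 9; σ²_Editing = ((21−5)/6)² = 7.111
te_Sound mix = (7 + 4·10 + 13)/6 = 60/6 = 10; σ²_Sound mix = ((13−7)/6)² = 1.000
te_Color grade = (5 + 4·7 + 9)/6 = 42/6 = 7; σ²_Color grade = ((9−5)/6)² = 0.444

Forward pass:
ES_Casting = 0; EF_Casting = 12
ES_Location scouting = 0; EF_Location scouting = 7
ES_Set construction = 0; EF_Set construction = 10
ES_Costume fitting = 10; EF_Costume fitting = 10+13 = 23
ES_Principal photography = max(EF_Casting=12, EF_Location scouting=7) = 12; EF_Principal photography = 12+7 = 19
ES_Pickup shots = 23; EF_Pickup shots = 23+13 = 36
ES_Editing = max(EF_Costume fitting=23, EF_Principal photography=19) = 23; EF_Editing = 23+9 = 32
ES_Sound mix = max(EF_Casting=12, EF_Principal photography=19) = 19; EF_Sound mix = 19+10 = 29
ES_Color grade = max(EF_Casting=12, EF_Pickup shots=36, EF_Editing=32, EF_Sound mix=29) = 36; EF_Color grade = 36+7 = 43
Expected project duration μ = 43 days. Critical path: Set construction → Costume fitting → Pickup shots → Color grade.

Variance along critical path = 1.778 + 2.778 + 1.778 + 0.444 = 6.778; σ = √6.778 = 2.603 days.
Z = (42 − 43) / 2.603 = -0.384
P(T ≤ 42) = Φ(-0.384) ≈ 0.350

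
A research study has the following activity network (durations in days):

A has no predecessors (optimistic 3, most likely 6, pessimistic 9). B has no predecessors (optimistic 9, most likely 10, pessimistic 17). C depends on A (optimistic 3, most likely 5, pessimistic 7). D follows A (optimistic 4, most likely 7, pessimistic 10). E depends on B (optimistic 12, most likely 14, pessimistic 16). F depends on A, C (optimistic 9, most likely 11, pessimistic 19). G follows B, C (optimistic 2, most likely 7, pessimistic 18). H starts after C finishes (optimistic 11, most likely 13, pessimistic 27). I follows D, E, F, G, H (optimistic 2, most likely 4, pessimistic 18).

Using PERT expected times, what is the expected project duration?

32 days

te_A = (3 + 4·6 + 9)/6 = 36/6 = 6
te_B = (9 + 4·10 + 17)/6 = 66/6 = 11
te_C = (3 + 4·5 + 7)/6 = 30/6 = 5
te_D = (4 + 4·7 + 10)/6 = 42/6 = 7
te_E = (12 + 4·14 + 16)/6 = 84/6 = 14
te_F = (9 + 4·11 + 19)/6 = 72/6 = 12
te_G = (2 + 4·7 + 18)/6 = 48/6 = 8
te_H = (11 + 4·13 + 27)/6 = 90/6 = 15
te_I = (2 + 4·4 + 18)/6 = 36/6 = 6

Forward pass:
ES_A = 0; EF_A = 6
ES_B = 0; EF_B = 11
ES_C = 6; EF_C = 6+5 = 11
ES_D = 6; EF_D = 6+7 = 13
ES_E = 11; EF_E = 11+14 = 25
ES_F = max(EF_A=6, EF_C=11) = 11; EF_F = 11+12 = 23
ES_G = max(EF_B=11, EF_C=11) = 11; EF_G = 11+8 = 19
ES_H = 11; EF_H = 11+15 = 26
ES_I = max(EF_D=13, EF_E=25, EF_F=23, EF_G=19, EF_H=26) = 26; EF_I = 26+6 = 32
Expected project duration μ = 32 days. Critical path: A → C → H → I.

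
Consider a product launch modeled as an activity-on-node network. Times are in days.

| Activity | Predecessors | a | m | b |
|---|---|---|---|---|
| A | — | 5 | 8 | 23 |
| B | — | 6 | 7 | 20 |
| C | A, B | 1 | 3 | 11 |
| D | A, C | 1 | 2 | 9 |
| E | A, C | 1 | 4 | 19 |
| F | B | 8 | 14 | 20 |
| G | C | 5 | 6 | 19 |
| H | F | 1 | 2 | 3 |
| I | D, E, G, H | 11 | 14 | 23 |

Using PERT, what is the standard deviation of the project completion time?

3.68 days

te_A = (5 + 4·8 + 23)/6 = 60/6 = 10; σ²_A = ((23−5)/6)² = 9.000
te_B = (6 + 4·7 + 20)/6 = 54/6 = 9; σ²_B = ((20−6)/6)² = 5.444
te_C = (1 + 4·3 + 11)/6 = 24/6 = 4; σ²_C = ((11−1)/6)² = 2.778
te_D = (1 + 4·2 + 9)/6 = 18/6 = 3; σ²_D = ((9−1)/6)² = 1.778
te_E = (1 + 4·4 + 19)/6 = 36/6 = 6; σ²_E = ((19−1)/6)² = 9.000
te_F = (8 + 4·14 + 20)/6 = 84/6 = 14; σ²_F = ((20−8)/6)² = 4.000
te_G = (5 + 4·6 + 19)/6 = 48/6 = 8; σ²_G = ((19−5)/6)² = 5.444
te_H = (1 + 4·2 + 3)/6 = 12/6 = 2; σ²_H = ((3−1)/6)² = 0.111
te_I = (11 + 4·14 + 23)/6 = 90/6 = 15; σ²_I = ((23−11)/6)² = 4.000

Forward pass:
ES_A = 0; EF_A = 10
ES_B = 0; EF_B = 9
ES_C = max(EF_A=10, EF_B=9) = 10; EF_C = 10+4 = 14
ES_D = max(EF_A=10, EF_C=14) = 14; EF_D = 14+3 = 17
ES_E = max(EF_A=10, EF_C=14) = 14; EF_E = 14+6 = 20
ES_F = 9; EF_F = 9+14 = 23
ES_G = 14; EF_G = 14+8 = 22
ES_H = 23; EF_H = 23+2 = 25
ES_I = max(EF_D=17, EF_E=20, EF_G=22, EF_H=25) = 25; EF_I = 25+15 = 40
Expected project duration μ = 40 days. Critical path: B → F → H → I.

Variance along critical path = 5.444 + 4.000 + 0.111 + 4.000 = 13.556
σ = √13.556 = 3.682 days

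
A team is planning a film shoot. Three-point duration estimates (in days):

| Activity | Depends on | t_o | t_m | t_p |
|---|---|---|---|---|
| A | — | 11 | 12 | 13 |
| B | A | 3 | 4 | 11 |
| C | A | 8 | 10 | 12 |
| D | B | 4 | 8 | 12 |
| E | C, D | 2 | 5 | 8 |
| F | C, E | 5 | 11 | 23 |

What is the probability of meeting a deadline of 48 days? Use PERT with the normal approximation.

te_A = (11 + 4·12 + 13)/6 = 72/6 = 12; σ²_A = ((13−11)/6)² = 0.111
te_B = (3 + 4·4 + 11)/6 = 30/6 = 5; σ²_B = ((11−3)/6)² = 1.778
te_C = (8 + 4·10 + 12)/6 = 60/6 = 10; σ²_C = ((12−8)/6)² = 0.444
te_D = (4 + 4·8 + 12)/6 = 48/6 = 8; σ²_D = ((12−4)/6)² = 1.778
te_E = (2 + 4·5 + 8)/6 = 30/6 = 5; σ²_E = ((8−2)/6)² = 1.000
te_F = (5 + 4·11 + 23)/6 = 72/6 = 12; σ²_F = ((23−5)/6)² = 9.000

Forward pass:
ES_A = 0; EF_A = 12
ES_B = 12; EF_B = 12+5 = 17
ES_C = 12; EF_C = 12+10 = 22
ES_D = 17; EF_D = 17+8 = 25
ES_E = max(EF_C=22, EF_D=25) = 25; EF_E = 25+5 = 30
ES_F = max(EF_C=22, EF_E=30) = 30; EF_F = 30+12 = 42
Expected project duration μ = 42 days. Critical path: A → B → D → E → F.

Variance along critical path = 0.111 + 1.778 + 1.778 + 1.000 + 9.000 = 13.667; σ = √13.667 = 3.697 days.
Z = (48 − 42) / 3.697 = 1.623
P(T ≤ 48) = Φ(1.623) ≈ 0.948

0.948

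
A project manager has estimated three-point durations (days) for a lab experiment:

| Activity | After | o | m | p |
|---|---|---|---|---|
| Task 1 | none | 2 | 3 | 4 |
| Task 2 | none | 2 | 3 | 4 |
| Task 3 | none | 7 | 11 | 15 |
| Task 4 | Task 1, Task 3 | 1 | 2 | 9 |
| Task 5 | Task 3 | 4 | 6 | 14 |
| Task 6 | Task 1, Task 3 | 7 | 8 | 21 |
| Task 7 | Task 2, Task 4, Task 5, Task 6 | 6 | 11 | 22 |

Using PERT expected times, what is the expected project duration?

33 days

te_Task 1 = (2 + 4·3 + 4)/6 = 18/6 = 3
te_Task 2 = (2 + 4·3 + 4)/6 = 18/6 = 3
te_Task 3 = (7 + 4·11 + 15)/6 = 66/6 = 11
te_Task 4 = (1 + 4·2 + 9)/6 = 18/6 = 3
te_Task 5 = (4 + 4·6 + 14)/6 = 42/6 = 7
te_Task 6 = (7 + 4·8 + 21)/6 = 60/6 = 10
te_Task 7 = (6 + 4·11 + 22)/6 = 72/6 = 12

Forward pass:
ES_Task 1 = 0; EF_Task 1 = 3
ES_Task 2 = 0; EF_Task 2 = 3
ES_Task 3 = 0; EF_Task 3 = 11
ES_Task 4 = max(EF_Task 1=3, EF_Task 3=11) = 11; EF_Task 4 = 11+3 = 14
ES_Task 5 = 11; EF_Task 5 = 11+7 = 18
ES_Task 6 = max(EF_Task 1=3, EF_Task 3=11) = 11; EF_Task 6 = 11+10 = 21
ES_Task 7 = max(EF_Task 2=3, EF_Task 4=14, EF_Task 5=18, EF_Task 6=21) = 21; EF_Task 7 = 21+12 = 33
Expected project duration μ = 33 days. Critical path: Task 3 → Task 6 → Task 7.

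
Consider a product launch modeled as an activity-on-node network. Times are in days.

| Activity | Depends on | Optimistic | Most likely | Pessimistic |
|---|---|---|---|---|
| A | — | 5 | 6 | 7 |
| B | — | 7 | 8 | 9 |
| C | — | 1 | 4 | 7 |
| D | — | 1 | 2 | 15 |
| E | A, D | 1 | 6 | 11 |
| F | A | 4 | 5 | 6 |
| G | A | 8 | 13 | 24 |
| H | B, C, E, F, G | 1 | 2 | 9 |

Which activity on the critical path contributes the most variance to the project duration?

te_A = (5 + 4·6 + 7)/6 = 36/6 = 6; σ²_A = ((7−5)/6)² = 0.111
te_B = (7 + 4·8 + 9)/6 = 48/6 = 8; σ²_B = ((9−7)/6)² = 0.111
te_C = (1 + 4·4 + 7)/6 = 24/6 = 4; σ²_C = ((7−1)/6)² = 1.000
te_D = (1 + 4·2 + 15)/6 = 24/6 = 4; σ²_D = ((15−1)/6)² = 5.444
te_E = (1 + 4·6 + 11)/6 = 36/6 = 6; σ²_E = ((11−1)/6)² = 2.778
te_F = (4 + 4·5 + 6)/6 = 30/6 = 5; σ²_F = ((6−4)/6)² = 0.111
te_G = (8 + 4·13 + 24)/6 = 84/6 = 14; σ²_G = ((24−8)/6)² = 7.111
te_H = (1 + 4·2 + 9)/6 = 18/6 = 3; σ²_H = ((9−1)/6)² = 1.778

Forward pass:
ES_A = 0; EF_A = 6
ES_B = 0; EF_B = 8
ES_C = 0; EF_C = 4
ES_D = 0; EF_D = 4
ES_E = max(EF_A=6, EF_D=4) = 6; EF_E = 6+6 = 12
ES_F = 6; EF_F = 6+5 = 11
ES_G = 6; EF_G = 6+14 = 20
ES_H = max(EF_B=8, EF_C=4, EF_E=12, EF_F=11, EF_G=20) = 20; EF_H = 20+3 = 23
Expected project duration μ = 23 days. Critical path: A → G → H.

Variances on critical path: σ²_A=0.111, σ²_G=7.111, σ²_H=1.778.
Largest is σ²_G = 7.111.

G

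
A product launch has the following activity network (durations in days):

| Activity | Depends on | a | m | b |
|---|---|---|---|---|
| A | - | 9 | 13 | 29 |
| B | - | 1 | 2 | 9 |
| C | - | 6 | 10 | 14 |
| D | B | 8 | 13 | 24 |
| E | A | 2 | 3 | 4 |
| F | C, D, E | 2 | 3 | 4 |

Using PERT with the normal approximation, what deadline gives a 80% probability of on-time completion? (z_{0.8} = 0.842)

23.8 days

te_A = (9 + 4·13 + 29)/6 = 90/6 = 15; σ²_A = ((29−9)/6)² = 11.111
te_B = (1 + 4·2 + 9)/6 = 18/6 = 3; σ²_B = ((9−1)/6)² = 1.778
te_C = (6 + 4·10 + 14)/6 = 60/6 = 10; σ²_C = ((14−6)/6)² = 1.778
te_D = (8 + 4·13 + 24)/6 = 84/6 = 14; σ²_D = ((24−8)/6)² = 7.111
te_E = (2 + 4·3 + 4)/6 = 18/6 = 3; σ²_E = ((4−2)/6)² = 0.111
te_F = (2 + 4·3 + 4)/6 = 18/6 = 3; σ²_F = ((4−2)/6)² = 0.111

Forward pass:
ES_A = 0; EF_A = 15
ES_B = 0; EF_B = 3
ES_C = 0; EF_C = 10
ES_D = 3; EF_D = 3+14 = 17
ES_E = 15; EF_E = 15+3 = 18
ES_F = max(EF_C=10, EF_D=17, EF_E=18) = 18; EF_F = 18+3 = 21
Expected project duration μ = 21 days. Critical path: A → E → F.

Variance along critical path = 11.111 + 0.111 + 0.111 = 11.333; σ = 3.367 days.
D = μ + z·σ = 21 + 0.842·3.367 = 23.8 days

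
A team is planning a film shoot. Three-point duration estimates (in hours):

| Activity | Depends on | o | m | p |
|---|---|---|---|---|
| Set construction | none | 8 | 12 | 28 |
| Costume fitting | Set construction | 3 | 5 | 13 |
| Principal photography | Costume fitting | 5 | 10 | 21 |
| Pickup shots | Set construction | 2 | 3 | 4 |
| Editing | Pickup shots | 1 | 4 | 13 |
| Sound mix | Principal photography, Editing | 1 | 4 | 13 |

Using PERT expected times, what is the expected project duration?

te_Set construction = (8 + 4·12 + 28)/6 = 84/6 = 14
te_Costume fitting = (3 + 4·5 + 13)/6 = 36/6 = 6
te_Principal photography = (5 + 4·10 + 21)/6 = 66/6 = 11
te_Pickup shots = (2 + 4·3 + 4)/6 = 18/6 = 3
te_Editing = (1 + 4·4 + 13)/6 = 30/6 = 5
te_Sound mix = (1 + 4·4 + 13)/6 = 30/6 = 5

Forward pass:
ES_Set construction = 0; EF_Set construction = 14
ES_Costume fitting = 14; EF_Costume fitting = 14+6 = 20
ES_Principal photography = 20; EF_Principal photography = 20+11 = 31
ES_Pickup shots = 14; EF_Pickup shots = 14+3 = 17
ES_Editing = 17; EF_Editing = 17+5 = 22
ES_Sound mix = max(EF_Principal photography=31, EF_Editing=22) = 31; EF_Sound mix = 31+5 = 36
Expected project duration μ = 36 hours. Critical path: Set construction → Costume fitting → Principal photography → Sound mix.

36 hours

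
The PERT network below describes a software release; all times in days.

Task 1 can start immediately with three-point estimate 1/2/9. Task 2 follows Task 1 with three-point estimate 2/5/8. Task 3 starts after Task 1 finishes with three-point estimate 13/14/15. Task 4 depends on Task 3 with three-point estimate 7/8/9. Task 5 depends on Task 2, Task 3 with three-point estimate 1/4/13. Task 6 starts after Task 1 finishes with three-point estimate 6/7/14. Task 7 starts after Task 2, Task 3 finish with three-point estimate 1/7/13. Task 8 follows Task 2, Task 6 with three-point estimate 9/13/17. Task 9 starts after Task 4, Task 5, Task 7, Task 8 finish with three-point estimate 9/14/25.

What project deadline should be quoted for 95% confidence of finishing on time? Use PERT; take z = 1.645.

45.0 days

te_Task 1 = (1 + 4·2 + 9)/6 = 18/6 = 3; σ²_Task 1 = ((9−1)/6)² = 1.778
te_Task 2 = (2 + 4·5 + 8)/6 = 30/6 = 5; σ²_Task 2 = ((8−2)/6)² = 1.000
te_Task 3 = (13 + 4·14 + 15)/6 = 84/6 = 14; σ²_Task 3 = ((15−13)/6)² = 0.111
te_Task 4 = (7 + 4·8 + 9)/6 = 48/6 = 8; σ²_Task 4 = ((9−7)/6)² = 0.111
te_Task 5 = (1 + 4·4 + 13)/6 = 30/6 = 5; σ²_Task 5 = ((13−1)/6)² = 4.000
te_Task 6 = (6 + 4·7 + 14)/6 = 48/6 = 8; σ²_Task 6 = ((14−6)/6)² = 1.778
te_Task 7 = (1 + 4·7 + 13)/6 = 42/6 = 7; σ²_Task 7 = ((13−1)/6)² = 4.000
te_Task 8 = (9 + 4·13 + 17)/6 = 78/6 = 13; σ²_Task 8 = ((17−9)/6)² = 1.778
te_Task 9 = (9 + 4·14 + 25)/6 = 90/6 = 15; σ²_Task 9 = ((25−9)/6)² = 7.111

Forward pass:
ES_Task 1 = 0; EF_Task 1 = 3
ES_Task 2 = 3; EF_Task 2 = 3+5 = 8
ES_Task 3 = 3; EF_Task 3 = 3+14 = 17
ES_Task 4 = 17; EF_Task 4 = 17+8 = 25
ES_Task 5 = max(EF_Task 2=8, EF_Task 3=17) = 17; EF_Task 5 = 17+5 = 22
ES_Task 6 = 3; EF_Task 6 = 3+8 = 11
ES_Task 7 = max(EF_Task 2=8, EF_Task 3=17) = 17; EF_Task 7 = 17+7 = 24
ES_Task 8 = max(EF_Task 2=8, EF_Task 6=11) = 11; EF_Task 8 = 11+13 = 24
ES_Task 9 = max(EF_Task 4=25, EF_Task 5=22, EF_Task 7=24, EF_Task 8=24) = 25; EF_Task 9 = 25+15 = 40
Expected project duration μ = 40 days. Critical path: Task 1 → Task 3 → Task 4 → Task 9.

Variance along critical path = 1.778 + 0.111 + 0.111 + 7.111 = 9.111; σ = 3.018 days.
D = μ + z·σ = 40 + 1.645·3.018 = 45.0 days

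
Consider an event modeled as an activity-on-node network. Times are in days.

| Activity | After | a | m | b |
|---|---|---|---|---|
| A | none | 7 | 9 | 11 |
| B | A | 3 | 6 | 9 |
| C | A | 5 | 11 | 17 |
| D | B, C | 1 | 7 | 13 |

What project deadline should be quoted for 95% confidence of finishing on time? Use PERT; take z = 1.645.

31.8 days

te_A = (7 + 4·9 + 11)/6 = 54/6 = 9; σ²_A = ((11−7)/6)² = 0.444
te_B = (3 + 4·6 + 9)/6 = 36/6 = 6; σ²_B = ((9−3)/6)² = 1.000
te_C = (5 + 4·11 + 17)/6 = 66/6 = 11; σ²_C = ((17−5)/6)² = 4.000
te_D = (1 + 4·7 + 13)/6 = 42/6 = 7; σ²_D = ((13−1)/6)² = 4.000

Forward pass:
ES_A = 0; EF_A = 9
ES_B = 9; EF_B = 9+6 = 15
ES_C = 9; EF_C = 9+11 = 20
ES_D = max(EF_B=15, EF_C=20) = 20; EF_D = 20+7 = 27
Expected project duration μ = 27 days. Critical path: A → C → D.

Variance along critical path = 0.444 + 4.000 + 4.000 = 8.444; σ = 2.906 days.
D = μ + z·σ = 27 + 1.645·2.906 = 31.8 days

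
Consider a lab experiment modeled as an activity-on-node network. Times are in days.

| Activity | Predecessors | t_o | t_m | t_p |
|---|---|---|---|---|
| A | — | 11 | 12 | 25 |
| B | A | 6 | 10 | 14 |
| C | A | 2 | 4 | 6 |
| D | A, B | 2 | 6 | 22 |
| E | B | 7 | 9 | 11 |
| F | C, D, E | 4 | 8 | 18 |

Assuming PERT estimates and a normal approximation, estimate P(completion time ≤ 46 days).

te_A = (11 + 4·12 + 25)/6 = 84/6 = 14; σ²_A = ((25−11)/6)² = 5.444
te_B = (6 + 4·10 + 14)/6 = 60/6 = 10; σ²_B = ((14−6)/6)² = 1.778
te_C = (2 + 4·4 + 6)/6 = 24/6 = 4; σ²_C = ((6−2)/6)² = 0.444
te_D = (2 + 4·6 + 22)/6 = 48/6 = 8; σ²_D = ((22−2)/6)² = 11.111
te_E = (7 + 4·9 + 11)/6 = 54/6 = 9; σ²_E = ((11−7)/6)² = 0.444
te_F = (4 + 4·8 + 18)/6 = 54/6 = 9; σ²_F = ((18−4)/6)² = 5.444

Forward pass:
ES_A = 0; EF_A = 14
ES_B = 14; EF_B = 14+10 = 24
ES_C = 14; EF_C = 14+4 = 18
ES_D = max(EF_A=14, EF_B=24) = 24; EF_D = 24+8 = 32
ES_E = 24; EF_E = 24+9 = 33
ES_F = max(EF_C=18, EF_D=32, EF_E=33) = 33; EF_F = 33+9 = 42
Expected project duration μ = 42 days. Critical path: A → B → E → F.

Variance along critical path = 5.444 + 1.778 + 0.444 + 5.444 = 13.111; σ = √13.111 = 3.621 days.
Z = (46 − 42) / 3.621 = 1.105
P(T ≤ 46) = Φ(1.105) ≈ 0.865

0.865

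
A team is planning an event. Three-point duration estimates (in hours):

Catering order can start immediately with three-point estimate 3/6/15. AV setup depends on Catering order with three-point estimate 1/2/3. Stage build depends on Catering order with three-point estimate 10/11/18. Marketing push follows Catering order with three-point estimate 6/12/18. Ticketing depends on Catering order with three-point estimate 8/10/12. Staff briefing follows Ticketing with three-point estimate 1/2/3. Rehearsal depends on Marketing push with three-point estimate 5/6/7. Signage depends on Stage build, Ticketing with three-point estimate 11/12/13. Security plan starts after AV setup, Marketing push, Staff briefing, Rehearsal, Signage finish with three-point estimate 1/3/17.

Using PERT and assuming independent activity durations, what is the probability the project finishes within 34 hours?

0.290

te_Catering order = (3 + 4·6 + 15)/6 = 42/6 = 7; σ²_Catering order = ((15−3)/6)² = 4.000
te_AV setup = (1 + 4·2 + 3)/6 = 12/6 = 2; σ²_AV setup = ((3−1)/6)² = 0.111
te_Stage build = (10 + 4·11 + 18)/6 = 72/6 = 12; σ²_Stage build = ((18−10)/6)² = 1.778
te_Marketing push = (6 + 4·12 + 18)/6 = 72/6 = 12; σ²_Marketing push = ((18−6)/6)² = 4.000
te_Ticketing = (8 + 4·10 + 12)/6 = 60/6 = 10; σ²_Ticketing = ((12−8)/6)² = 0.444
te_Staff briefing = (1 + 4·2 + 3)/6 = 12/6 = 2; σ²_Staff briefing = ((3−1)/6)² = 0.111
te_Rehearsal = (5 + 4·6 + 7)/6 = 36/6 = 6; σ²_Rehearsal = ((7−5)/6)² = 0.111
te_Signage = (11 + 4·12 + 13)/6 = 72/6 = 12; σ²_Signage = ((13−11)/6)² = 0.111
te_Security plan = (1 + 4·3 + 17)/6 = 30/6 = 5; σ²_Security plan = ((17−1)/6)² = 7.111

Forward pass:
ES_Catering order = 0; EF_Catering order = 7
ES_AV setup = 7; EF_AV setup = 7+2 = 9
ES_Stage build = 7; EF_Stage build = 7+12 = 19
ES_Marketing push = 7; EF_Marketing push = 7+12 = 19
ES_Ticketing = 7; EF_Ticketing = 7+10 = 17
ES_Staff briefing = 17; EF_Staff briefing = 17+2 = 19
ES_Rehearsal = 19; EF_Rehearsal = 19+6 = 25
ES_Signage = max(EF_Stage build=19, EF_Ticketing=17) = 19; EF_Signage = 19+12 = 31
ES_Security plan = max(EF_AV setup=9, EF_Marketing push=19, EF_Staff briefing=19, EF_Rehearsal=25, EF_Signage=31) = 31; EF_Security plan = 31+5 = 36
Expected project duration μ = 36 hours. Critical path: Catering order → Stage build → Signage → Security plan.

Variance along critical path = 4.000 + 1.778 + 0.111 + 7.111 = 13.000; σ = √13.000 = 3.606 hours.
Z = (34 − 36) / 3.606 = -0.555
P(T ≤ 34) = Φ(-0.555) ≈ 0.290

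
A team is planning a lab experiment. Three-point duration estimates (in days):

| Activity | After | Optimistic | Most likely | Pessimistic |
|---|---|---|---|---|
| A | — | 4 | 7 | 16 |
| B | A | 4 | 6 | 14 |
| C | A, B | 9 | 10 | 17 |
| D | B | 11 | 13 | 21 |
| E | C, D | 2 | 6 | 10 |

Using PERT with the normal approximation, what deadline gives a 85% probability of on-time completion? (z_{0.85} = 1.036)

38.5 days

te_A = (4 + 4·7 + 16)/6 = 48/6 = 8; σ²_A = ((16−4)/6)² = 4.000
te_B = (4 + 4·6 + 14)/6 = 42/6 = 7; σ²_B = ((14−4)/6)² = 2.778
te_C = (9 + 4·10 + 17)/6 = 66/6 = 11; σ²_C = ((17−9)/6)² = 1.778
te_D = (11 + 4·13 + 21)/6 = 84/6 = 14; σ²_D = ((21−11)/6)² = 2.778
te_E = (2 + 4·6 + 10)/6 = 36/6 = 6; σ²_E = ((10−2)/6)² = 1.778

Forward pass:
ES_A = 0; EF_A = 8
ES_B = 8; EF_B = 8+7 = 15
ES_C = max(EF_A=8, EF_B=15) = 15; EF_C = 15+11 = 26
ES_D = 15; EF_D = 15+14 = 29
ES_E = max(EF_C=26, EF_D=29) = 29; EF_E = 29+6 = 35
Expected project duration μ = 35 days. Critical path: A → B → D → E.

Variance along critical path = 4.000 + 2.778 + 2.778 + 1.778 = 11.333; σ = 3.367 days.
D = μ + z·σ = 35 + 1.036·3.367 = 38.5 days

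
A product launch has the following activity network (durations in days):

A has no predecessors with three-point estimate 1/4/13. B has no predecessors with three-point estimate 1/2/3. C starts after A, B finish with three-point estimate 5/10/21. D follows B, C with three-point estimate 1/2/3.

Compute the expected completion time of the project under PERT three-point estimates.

te_A = (1 + 4·4 + 13)/6 = 30/6 = 5
te_B = (1 + 4·2 + 3)/6 = 12/6 = 2
te_C = (5 + 4·10 + 21)/6 = 66/6 = 11
te_D = (1 + 4·2 + 3)/6 = 12/6 = 2

Forward pass:
ES_A = 0; EF_A = 5
ES_B = 0; EF_B = 2
ES_C = max(EF_A=5, EF_B=2) = 5; EF_C = 5+11 = 16
ES_D = max(EF_B=2, EF_C=16) = 16; EF_D = 16+2 = 18
Expected project duration μ = 18 days. Critical path: A → C → D.

18 days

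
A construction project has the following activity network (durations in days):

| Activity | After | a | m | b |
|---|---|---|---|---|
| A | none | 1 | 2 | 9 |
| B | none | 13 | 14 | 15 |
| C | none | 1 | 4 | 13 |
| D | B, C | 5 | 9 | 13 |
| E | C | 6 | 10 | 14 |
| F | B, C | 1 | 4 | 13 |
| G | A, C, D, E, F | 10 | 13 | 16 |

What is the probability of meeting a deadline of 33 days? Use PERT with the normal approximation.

0.039

te_A = (1 + 4·2 + 9)/6 = 18/6 = 3; σ²_A = ((9−1)/6)² = 1.778
te_B = (13 + 4·14 + 15)/6 = 84/6 = 14; σ²_B = ((15−13)/6)² = 0.111
te_C = (1 + 4·4 + 13)/6 = 30/6 = 5; σ²_C = ((13−1)/6)² = 4.000
te_D = (5 + 4·9 + 13)/6 = 54/6 = 9; σ²_D = ((13−5)/6)² = 1.778
te_E = (6 + 4·10 + 14)/6 = 60/6 = 10; σ²_E = ((14−6)/6)² = 1.778
te_F = (1 + 4·4 + 13)/6 = 30/6 = 5; σ²_F = ((13−1)/6)² = 4.000
te_G = (10 + 4·13 + 16)/6 = 78/6 = 13; σ²_G = ((16−10)/6)² = 1.000

Forward pass:
ES_A = 0; EF_A = 3
ES_B = 0; EF_B = 14
ES_C = 0; EF_C = 5
ES_D = max(EF_B=14, EF_C=5) = 14; EF_D = 14+9 = 23
ES_E = 5; EF_E = 5+10 = 15
ES_F = max(EF_B=14, EF_C=5) = 14; EF_F = 14+5 = 19
ES_G = max(EF_A=3, EF_C=5, EF_D=23, EF_E=15, EF_F=19) = 23; EF_G = 23+13 = 36
Expected project duration μ = 36 days. Critical path: B → D → G.

Variance along critical path = 0.111 + 1.778 + 1.000 = 2.889; σ = √2.889 = 1.700 days.
Z = (33 − 36) / 1.700 = -1.765
P(T ≤ 33) = Φ(-1.765) ≈ 0.039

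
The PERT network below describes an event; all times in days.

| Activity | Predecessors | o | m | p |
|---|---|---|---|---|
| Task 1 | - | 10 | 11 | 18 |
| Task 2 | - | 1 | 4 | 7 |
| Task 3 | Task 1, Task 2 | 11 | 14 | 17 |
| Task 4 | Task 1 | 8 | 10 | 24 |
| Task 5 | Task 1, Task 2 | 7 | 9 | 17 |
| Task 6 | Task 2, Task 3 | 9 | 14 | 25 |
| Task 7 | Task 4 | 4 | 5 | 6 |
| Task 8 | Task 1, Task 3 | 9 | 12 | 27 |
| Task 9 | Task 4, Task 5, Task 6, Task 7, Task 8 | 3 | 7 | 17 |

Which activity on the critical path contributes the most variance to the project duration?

te_Task 1 = (10 + 4·11 + 18)/6 = 72/6 = 12; σ²_Task 1 = ((18−10)/6)² = 1.778
te_Task 2 = (1 + 4·4 + 7)/6 = 24/6 = 4; σ²_Task 2 = ((7−1)/6)² = 1.000
te_Task 3 = (11 + 4·14 + 17)/6 = 84/6 = 14; σ²_Task 3 = ((17−11)/6)² = 1.000
te_Task 4 = (8 + 4·10 + 24)/6 = 72/6 = 12; σ²_Task 4 = ((24−8)/6)² = 7.111
te_Task 5 = (7 + 4·9 + 17)/6 = 60/6 = 10; σ²_Task 5 = ((17−7)/6)² = 2.778
te_Task 6 = (9 + 4·14 + 25)/6 = 90/6 = 15; σ²_Task 6 = ((25−9)/6)² = 7.111
te_Task 7 = (4 + 4·5 + 6)/6 = 30/6 = 5; σ²_Task 7 = ((6−4)/6)² = 0.111
te_Task 8 = (9 + 4·12 + 27)/6 = 84/6 = 14; σ²_Task 8 = ((27−9)/6)² = 9.000
te_Task 9 = (3 + 4·7 + 17)/6 = 48/6 = 8; σ²_Task 9 = ((17−3)/6)² = 5.444

Forward pass:
ES_Task 1 = 0; EF_Task 1 = 12
ES_Task 2 = 0; EF_Task 2 = 4
ES_Task 3 = max(EF_Task 1=12, EF_Task 2=4) = 12; EF_Task 3 = 12+14 = 26
ES_Task 4 = 12; EF_Task 4 = 12+12 = 24
ES_Task 5 = max(EF_Task 1=12, EF_Task 2=4) = 12; EF_Task 5 = 12+10 = 22
ES_Task 6 = max(EF_Task 2=4, EF_Task 3=26) = 26; EF_Task 6 = 26+15 = 41
ES_Task 7 = 24; EF_Task 7 = 24+5 = 29
ES_Task 8 = max(EF_Task 1=12, EF_Task 3=26) = 26; EF_Task 8 = 26+14 = 40
ES_Task 9 = max(EF_Task 4=24, EF_Task 5=22, EF_Task 6=41, EF_Task 7=29, EF_Task 8=40) = 41; EF_Task 9 = 41+8 = 49
Expected project duration μ = 49 days. Critical path: Task 1 → Task 3 → Task 6 → Task 9.

Variances on critical path: σ²_Task 1=1.778, σ²_Task 3=1.000, σ²_Task 6=7.111, σ²_Task 9=5.444.
Largest is σ²_Task 6 = 7.111.

Task 6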